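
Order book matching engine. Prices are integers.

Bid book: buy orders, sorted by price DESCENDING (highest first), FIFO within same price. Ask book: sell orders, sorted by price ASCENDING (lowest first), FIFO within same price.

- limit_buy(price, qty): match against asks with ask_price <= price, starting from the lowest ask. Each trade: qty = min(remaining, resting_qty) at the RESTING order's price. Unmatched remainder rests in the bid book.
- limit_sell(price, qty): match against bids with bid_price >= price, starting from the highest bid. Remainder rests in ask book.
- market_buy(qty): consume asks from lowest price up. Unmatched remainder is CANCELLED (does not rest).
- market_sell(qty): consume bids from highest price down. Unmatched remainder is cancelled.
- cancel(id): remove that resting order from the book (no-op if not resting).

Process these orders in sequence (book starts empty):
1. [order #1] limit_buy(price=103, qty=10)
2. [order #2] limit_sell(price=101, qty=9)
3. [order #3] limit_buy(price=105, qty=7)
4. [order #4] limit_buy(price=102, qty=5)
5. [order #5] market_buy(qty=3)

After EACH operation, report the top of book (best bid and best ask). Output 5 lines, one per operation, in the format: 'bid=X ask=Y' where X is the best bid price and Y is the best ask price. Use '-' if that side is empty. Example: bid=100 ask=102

After op 1 [order #1] limit_buy(price=103, qty=10): fills=none; bids=[#1:10@103] asks=[-]
After op 2 [order #2] limit_sell(price=101, qty=9): fills=#1x#2:9@103; bids=[#1:1@103] asks=[-]
After op 3 [order #3] limit_buy(price=105, qty=7): fills=none; bids=[#3:7@105 #1:1@103] asks=[-]
After op 4 [order #4] limit_buy(price=102, qty=5): fills=none; bids=[#3:7@105 #1:1@103 #4:5@102] asks=[-]
After op 5 [order #5] market_buy(qty=3): fills=none; bids=[#3:7@105 #1:1@103 #4:5@102] asks=[-]

Answer: bid=103 ask=-
bid=103 ask=-
bid=105 ask=-
bid=105 ask=-
bid=105 ask=-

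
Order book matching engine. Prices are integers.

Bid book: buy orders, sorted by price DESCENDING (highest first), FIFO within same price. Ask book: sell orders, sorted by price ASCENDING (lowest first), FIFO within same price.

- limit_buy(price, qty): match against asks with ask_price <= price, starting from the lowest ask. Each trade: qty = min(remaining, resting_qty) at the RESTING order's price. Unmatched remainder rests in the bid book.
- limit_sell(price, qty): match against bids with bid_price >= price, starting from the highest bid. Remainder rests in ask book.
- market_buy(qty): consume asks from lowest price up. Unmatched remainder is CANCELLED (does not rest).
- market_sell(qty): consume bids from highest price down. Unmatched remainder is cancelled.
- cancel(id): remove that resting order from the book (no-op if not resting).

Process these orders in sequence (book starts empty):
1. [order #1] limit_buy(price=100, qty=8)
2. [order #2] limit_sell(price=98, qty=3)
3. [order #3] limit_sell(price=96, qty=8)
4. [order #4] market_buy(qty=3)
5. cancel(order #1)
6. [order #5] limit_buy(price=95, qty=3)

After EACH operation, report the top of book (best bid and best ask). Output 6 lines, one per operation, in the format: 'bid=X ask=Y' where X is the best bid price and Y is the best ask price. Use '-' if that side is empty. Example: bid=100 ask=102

Answer: bid=100 ask=-
bid=100 ask=-
bid=- ask=96
bid=- ask=-
bid=- ask=-
bid=95 ask=-

Derivation:
After op 1 [order #1] limit_buy(price=100, qty=8): fills=none; bids=[#1:8@100] asks=[-]
After op 2 [order #2] limit_sell(price=98, qty=3): fills=#1x#2:3@100; bids=[#1:5@100] asks=[-]
After op 3 [order #3] limit_sell(price=96, qty=8): fills=#1x#3:5@100; bids=[-] asks=[#3:3@96]
After op 4 [order #4] market_buy(qty=3): fills=#4x#3:3@96; bids=[-] asks=[-]
After op 5 cancel(order #1): fills=none; bids=[-] asks=[-]
After op 6 [order #5] limit_buy(price=95, qty=3): fills=none; bids=[#5:3@95] asks=[-]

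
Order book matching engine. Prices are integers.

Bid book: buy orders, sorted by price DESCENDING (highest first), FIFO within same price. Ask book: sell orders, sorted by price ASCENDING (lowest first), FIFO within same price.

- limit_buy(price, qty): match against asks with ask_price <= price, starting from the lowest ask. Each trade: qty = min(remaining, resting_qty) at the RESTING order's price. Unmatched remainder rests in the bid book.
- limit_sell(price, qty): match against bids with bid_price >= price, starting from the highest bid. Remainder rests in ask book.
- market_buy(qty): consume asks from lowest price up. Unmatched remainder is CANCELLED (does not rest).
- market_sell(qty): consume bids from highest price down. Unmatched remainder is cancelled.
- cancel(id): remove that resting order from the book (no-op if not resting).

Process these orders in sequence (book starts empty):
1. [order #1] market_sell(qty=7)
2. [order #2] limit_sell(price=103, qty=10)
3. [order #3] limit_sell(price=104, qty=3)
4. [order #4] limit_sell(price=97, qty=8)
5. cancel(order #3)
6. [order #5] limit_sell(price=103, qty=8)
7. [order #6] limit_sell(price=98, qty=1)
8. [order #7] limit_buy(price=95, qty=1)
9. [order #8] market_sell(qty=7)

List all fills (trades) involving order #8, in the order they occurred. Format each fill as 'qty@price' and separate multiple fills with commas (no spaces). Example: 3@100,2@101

Answer: 1@95

Derivation:
After op 1 [order #1] market_sell(qty=7): fills=none; bids=[-] asks=[-]
After op 2 [order #2] limit_sell(price=103, qty=10): fills=none; bids=[-] asks=[#2:10@103]
After op 3 [order #3] limit_sell(price=104, qty=3): fills=none; bids=[-] asks=[#2:10@103 #3:3@104]
After op 4 [order #4] limit_sell(price=97, qty=8): fills=none; bids=[-] asks=[#4:8@97 #2:10@103 #3:3@104]
After op 5 cancel(order #3): fills=none; bids=[-] asks=[#4:8@97 #2:10@103]
After op 6 [order #5] limit_sell(price=103, qty=8): fills=none; bids=[-] asks=[#4:8@97 #2:10@103 #5:8@103]
After op 7 [order #6] limit_sell(price=98, qty=1): fills=none; bids=[-] asks=[#4:8@97 #6:1@98 #2:10@103 #5:8@103]
After op 8 [order #7] limit_buy(price=95, qty=1): fills=none; bids=[#7:1@95] asks=[#4:8@97 #6:1@98 #2:10@103 #5:8@103]
After op 9 [order #8] market_sell(qty=7): fills=#7x#8:1@95; bids=[-] asks=[#4:8@97 #6:1@98 #2:10@103 #5:8@103]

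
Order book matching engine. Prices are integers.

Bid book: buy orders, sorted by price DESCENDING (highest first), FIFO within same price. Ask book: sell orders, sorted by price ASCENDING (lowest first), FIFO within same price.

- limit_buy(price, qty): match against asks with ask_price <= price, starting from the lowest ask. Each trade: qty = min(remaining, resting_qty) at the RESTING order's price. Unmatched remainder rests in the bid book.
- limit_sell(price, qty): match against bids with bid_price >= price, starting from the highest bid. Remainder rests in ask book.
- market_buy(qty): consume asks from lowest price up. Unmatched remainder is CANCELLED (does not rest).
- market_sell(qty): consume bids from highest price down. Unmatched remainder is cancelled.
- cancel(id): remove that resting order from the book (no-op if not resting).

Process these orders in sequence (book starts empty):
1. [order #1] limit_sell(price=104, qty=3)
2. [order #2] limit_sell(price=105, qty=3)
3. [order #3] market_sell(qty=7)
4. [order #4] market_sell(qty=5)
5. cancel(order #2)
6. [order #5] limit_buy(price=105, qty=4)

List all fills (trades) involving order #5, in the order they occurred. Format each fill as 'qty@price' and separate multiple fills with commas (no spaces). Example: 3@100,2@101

After op 1 [order #1] limit_sell(price=104, qty=3): fills=none; bids=[-] asks=[#1:3@104]
After op 2 [order #2] limit_sell(price=105, qty=3): fills=none; bids=[-] asks=[#1:3@104 #2:3@105]
After op 3 [order #3] market_sell(qty=7): fills=none; bids=[-] asks=[#1:3@104 #2:3@105]
After op 4 [order #4] market_sell(qty=5): fills=none; bids=[-] asks=[#1:3@104 #2:3@105]
After op 5 cancel(order #2): fills=none; bids=[-] asks=[#1:3@104]
After op 6 [order #5] limit_buy(price=105, qty=4): fills=#5x#1:3@104; bids=[#5:1@105] asks=[-]

Answer: 3@104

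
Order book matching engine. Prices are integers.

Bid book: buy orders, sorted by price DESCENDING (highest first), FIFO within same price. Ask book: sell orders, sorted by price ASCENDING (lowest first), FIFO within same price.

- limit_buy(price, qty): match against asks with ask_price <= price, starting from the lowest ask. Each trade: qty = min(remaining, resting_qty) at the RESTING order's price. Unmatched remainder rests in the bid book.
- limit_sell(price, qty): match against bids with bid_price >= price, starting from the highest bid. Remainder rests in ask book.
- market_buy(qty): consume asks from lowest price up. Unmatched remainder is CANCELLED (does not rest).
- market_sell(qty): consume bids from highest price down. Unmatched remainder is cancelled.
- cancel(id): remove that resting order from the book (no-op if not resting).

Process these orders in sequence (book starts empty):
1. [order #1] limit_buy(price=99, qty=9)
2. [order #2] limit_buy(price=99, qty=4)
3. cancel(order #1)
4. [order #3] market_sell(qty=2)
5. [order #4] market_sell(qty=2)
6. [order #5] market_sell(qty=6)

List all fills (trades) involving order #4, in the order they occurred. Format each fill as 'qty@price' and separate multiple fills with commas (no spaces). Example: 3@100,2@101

Answer: 2@99

Derivation:
After op 1 [order #1] limit_buy(price=99, qty=9): fills=none; bids=[#1:9@99] asks=[-]
After op 2 [order #2] limit_buy(price=99, qty=4): fills=none; bids=[#1:9@99 #2:4@99] asks=[-]
After op 3 cancel(order #1): fills=none; bids=[#2:4@99] asks=[-]
After op 4 [order #3] market_sell(qty=2): fills=#2x#3:2@99; bids=[#2:2@99] asks=[-]
After op 5 [order #4] market_sell(qty=2): fills=#2x#4:2@99; bids=[-] asks=[-]
After op 6 [order #5] market_sell(qty=6): fills=none; bids=[-] asks=[-]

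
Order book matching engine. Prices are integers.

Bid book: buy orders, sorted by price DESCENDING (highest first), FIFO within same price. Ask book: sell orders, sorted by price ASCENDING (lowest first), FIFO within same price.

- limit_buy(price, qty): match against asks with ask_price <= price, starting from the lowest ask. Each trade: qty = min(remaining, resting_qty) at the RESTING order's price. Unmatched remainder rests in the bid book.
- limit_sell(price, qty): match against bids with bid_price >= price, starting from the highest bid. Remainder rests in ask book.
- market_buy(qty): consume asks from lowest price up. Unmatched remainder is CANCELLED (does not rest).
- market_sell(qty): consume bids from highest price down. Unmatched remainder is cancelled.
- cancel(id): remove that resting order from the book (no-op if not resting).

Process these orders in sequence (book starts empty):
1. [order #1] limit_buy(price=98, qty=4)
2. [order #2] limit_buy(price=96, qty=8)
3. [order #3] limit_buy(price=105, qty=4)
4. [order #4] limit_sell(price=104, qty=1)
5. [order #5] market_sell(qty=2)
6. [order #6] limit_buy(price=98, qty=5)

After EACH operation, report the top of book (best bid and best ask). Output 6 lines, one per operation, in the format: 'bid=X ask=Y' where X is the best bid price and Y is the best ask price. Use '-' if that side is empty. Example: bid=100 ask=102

Answer: bid=98 ask=-
bid=98 ask=-
bid=105 ask=-
bid=105 ask=-
bid=105 ask=-
bid=105 ask=-

Derivation:
After op 1 [order #1] limit_buy(price=98, qty=4): fills=none; bids=[#1:4@98] asks=[-]
After op 2 [order #2] limit_buy(price=96, qty=8): fills=none; bids=[#1:4@98 #2:8@96] asks=[-]
After op 3 [order #3] limit_buy(price=105, qty=4): fills=none; bids=[#3:4@105 #1:4@98 #2:8@96] asks=[-]
After op 4 [order #4] limit_sell(price=104, qty=1): fills=#3x#4:1@105; bids=[#3:3@105 #1:4@98 #2:8@96] asks=[-]
After op 5 [order #5] market_sell(qty=2): fills=#3x#5:2@105; bids=[#3:1@105 #1:4@98 #2:8@96] asks=[-]
After op 6 [order #6] limit_buy(price=98, qty=5): fills=none; bids=[#3:1@105 #1:4@98 #6:5@98 #2:8@96] asks=[-]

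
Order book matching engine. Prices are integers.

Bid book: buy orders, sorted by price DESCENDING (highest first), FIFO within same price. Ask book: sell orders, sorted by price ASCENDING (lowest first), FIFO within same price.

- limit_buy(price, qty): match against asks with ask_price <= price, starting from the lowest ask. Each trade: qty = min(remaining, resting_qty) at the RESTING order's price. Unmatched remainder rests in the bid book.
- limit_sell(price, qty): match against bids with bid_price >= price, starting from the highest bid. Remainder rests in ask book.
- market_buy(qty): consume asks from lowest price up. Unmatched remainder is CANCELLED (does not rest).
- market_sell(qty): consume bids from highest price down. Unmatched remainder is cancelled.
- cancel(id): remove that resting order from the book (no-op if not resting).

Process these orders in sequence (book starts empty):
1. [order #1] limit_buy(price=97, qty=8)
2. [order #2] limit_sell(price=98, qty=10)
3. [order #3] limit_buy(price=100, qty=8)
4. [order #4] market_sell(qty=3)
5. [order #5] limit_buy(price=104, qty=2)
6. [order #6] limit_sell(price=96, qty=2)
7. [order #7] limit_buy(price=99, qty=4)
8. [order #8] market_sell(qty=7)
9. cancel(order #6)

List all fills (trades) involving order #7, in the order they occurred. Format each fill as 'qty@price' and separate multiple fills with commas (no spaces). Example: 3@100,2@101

Answer: 4@99

Derivation:
After op 1 [order #1] limit_buy(price=97, qty=8): fills=none; bids=[#1:8@97] asks=[-]
After op 2 [order #2] limit_sell(price=98, qty=10): fills=none; bids=[#1:8@97] asks=[#2:10@98]
After op 3 [order #3] limit_buy(price=100, qty=8): fills=#3x#2:8@98; bids=[#1:8@97] asks=[#2:2@98]
After op 4 [order #4] market_sell(qty=3): fills=#1x#4:3@97; bids=[#1:5@97] asks=[#2:2@98]
After op 5 [order #5] limit_buy(price=104, qty=2): fills=#5x#2:2@98; bids=[#1:5@97] asks=[-]
After op 6 [order #6] limit_sell(price=96, qty=2): fills=#1x#6:2@97; bids=[#1:3@97] asks=[-]
After op 7 [order #7] limit_buy(price=99, qty=4): fills=none; bids=[#7:4@99 #1:3@97] asks=[-]
After op 8 [order #8] market_sell(qty=7): fills=#7x#8:4@99 #1x#8:3@97; bids=[-] asks=[-]
After op 9 cancel(order #6): fills=none; bids=[-] asks=[-]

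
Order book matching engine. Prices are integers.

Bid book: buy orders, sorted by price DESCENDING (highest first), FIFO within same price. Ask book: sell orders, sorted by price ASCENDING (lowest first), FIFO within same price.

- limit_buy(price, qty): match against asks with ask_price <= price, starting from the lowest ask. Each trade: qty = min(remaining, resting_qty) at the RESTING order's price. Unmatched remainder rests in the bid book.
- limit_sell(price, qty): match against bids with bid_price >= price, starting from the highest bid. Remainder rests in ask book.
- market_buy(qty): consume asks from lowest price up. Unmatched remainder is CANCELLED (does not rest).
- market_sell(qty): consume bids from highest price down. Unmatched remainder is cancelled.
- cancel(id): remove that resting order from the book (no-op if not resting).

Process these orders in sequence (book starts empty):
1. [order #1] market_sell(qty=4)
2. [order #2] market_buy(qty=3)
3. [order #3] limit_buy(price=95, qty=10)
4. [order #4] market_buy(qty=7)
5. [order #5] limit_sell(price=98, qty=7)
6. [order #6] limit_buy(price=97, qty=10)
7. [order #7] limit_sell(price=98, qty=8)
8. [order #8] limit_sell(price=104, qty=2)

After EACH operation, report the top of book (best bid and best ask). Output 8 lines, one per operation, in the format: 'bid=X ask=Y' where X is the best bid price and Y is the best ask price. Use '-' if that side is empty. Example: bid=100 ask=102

Answer: bid=- ask=-
bid=- ask=-
bid=95 ask=-
bid=95 ask=-
bid=95 ask=98
bid=97 ask=98
bid=97 ask=98
bid=97 ask=98

Derivation:
After op 1 [order #1] market_sell(qty=4): fills=none; bids=[-] asks=[-]
After op 2 [order #2] market_buy(qty=3): fills=none; bids=[-] asks=[-]
After op 3 [order #3] limit_buy(price=95, qty=10): fills=none; bids=[#3:10@95] asks=[-]
After op 4 [order #4] market_buy(qty=7): fills=none; bids=[#3:10@95] asks=[-]
After op 5 [order #5] limit_sell(price=98, qty=7): fills=none; bids=[#3:10@95] asks=[#5:7@98]
After op 6 [order #6] limit_buy(price=97, qty=10): fills=none; bids=[#6:10@97 #3:10@95] asks=[#5:7@98]
After op 7 [order #7] limit_sell(price=98, qty=8): fills=none; bids=[#6:10@97 #3:10@95] asks=[#5:7@98 #7:8@98]
After op 8 [order #8] limit_sell(price=104, qty=2): fills=none; bids=[#6:10@97 #3:10@95] asks=[#5:7@98 #7:8@98 #8:2@104]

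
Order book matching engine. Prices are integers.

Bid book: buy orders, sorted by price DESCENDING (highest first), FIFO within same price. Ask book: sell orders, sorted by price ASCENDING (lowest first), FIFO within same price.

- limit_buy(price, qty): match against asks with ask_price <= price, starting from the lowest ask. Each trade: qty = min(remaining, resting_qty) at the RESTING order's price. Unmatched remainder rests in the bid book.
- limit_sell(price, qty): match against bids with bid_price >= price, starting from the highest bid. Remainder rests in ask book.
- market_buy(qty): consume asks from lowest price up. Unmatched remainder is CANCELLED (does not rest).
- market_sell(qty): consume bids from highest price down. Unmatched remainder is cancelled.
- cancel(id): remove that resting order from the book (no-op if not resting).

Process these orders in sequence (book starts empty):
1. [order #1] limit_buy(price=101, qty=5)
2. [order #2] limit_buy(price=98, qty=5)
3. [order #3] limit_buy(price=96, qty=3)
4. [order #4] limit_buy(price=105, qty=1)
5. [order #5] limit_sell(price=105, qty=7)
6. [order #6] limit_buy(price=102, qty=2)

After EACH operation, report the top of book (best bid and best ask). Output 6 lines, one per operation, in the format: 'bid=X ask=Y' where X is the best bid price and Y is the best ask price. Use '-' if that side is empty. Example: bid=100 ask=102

Answer: bid=101 ask=-
bid=101 ask=-
bid=101 ask=-
bid=105 ask=-
bid=101 ask=105
bid=102 ask=105

Derivation:
After op 1 [order #1] limit_buy(price=101, qty=5): fills=none; bids=[#1:5@101] asks=[-]
After op 2 [order #2] limit_buy(price=98, qty=5): fills=none; bids=[#1:5@101 #2:5@98] asks=[-]
After op 3 [order #3] limit_buy(price=96, qty=3): fills=none; bids=[#1:5@101 #2:5@98 #3:3@96] asks=[-]
After op 4 [order #4] limit_buy(price=105, qty=1): fills=none; bids=[#4:1@105 #1:5@101 #2:5@98 #3:3@96] asks=[-]
After op 5 [order #5] limit_sell(price=105, qty=7): fills=#4x#5:1@105; bids=[#1:5@101 #2:5@98 #3:3@96] asks=[#5:6@105]
After op 6 [order #6] limit_buy(price=102, qty=2): fills=none; bids=[#6:2@102 #1:5@101 #2:5@98 #3:3@96] asks=[#5:6@105]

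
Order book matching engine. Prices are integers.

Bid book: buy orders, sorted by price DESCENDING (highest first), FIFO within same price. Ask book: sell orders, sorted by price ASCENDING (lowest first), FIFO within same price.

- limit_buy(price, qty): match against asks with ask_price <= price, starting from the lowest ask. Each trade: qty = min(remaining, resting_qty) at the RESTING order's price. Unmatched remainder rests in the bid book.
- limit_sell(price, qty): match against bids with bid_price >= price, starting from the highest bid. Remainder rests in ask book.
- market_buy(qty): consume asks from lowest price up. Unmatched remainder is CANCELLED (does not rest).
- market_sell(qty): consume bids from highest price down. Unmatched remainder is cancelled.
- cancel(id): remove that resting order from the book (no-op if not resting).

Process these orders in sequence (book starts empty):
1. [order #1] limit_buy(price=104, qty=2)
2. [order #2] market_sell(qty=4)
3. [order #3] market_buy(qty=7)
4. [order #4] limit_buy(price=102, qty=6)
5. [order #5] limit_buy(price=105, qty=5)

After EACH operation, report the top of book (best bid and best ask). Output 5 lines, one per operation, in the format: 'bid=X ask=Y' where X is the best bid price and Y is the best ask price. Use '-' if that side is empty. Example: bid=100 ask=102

Answer: bid=104 ask=-
bid=- ask=-
bid=- ask=-
bid=102 ask=-
bid=105 ask=-

Derivation:
After op 1 [order #1] limit_buy(price=104, qty=2): fills=none; bids=[#1:2@104] asks=[-]
After op 2 [order #2] market_sell(qty=4): fills=#1x#2:2@104; bids=[-] asks=[-]
After op 3 [order #3] market_buy(qty=7): fills=none; bids=[-] asks=[-]
After op 4 [order #4] limit_buy(price=102, qty=6): fills=none; bids=[#4:6@102] asks=[-]
After op 5 [order #5] limit_buy(price=105, qty=5): fills=none; bids=[#5:5@105 #4:6@102] asks=[-]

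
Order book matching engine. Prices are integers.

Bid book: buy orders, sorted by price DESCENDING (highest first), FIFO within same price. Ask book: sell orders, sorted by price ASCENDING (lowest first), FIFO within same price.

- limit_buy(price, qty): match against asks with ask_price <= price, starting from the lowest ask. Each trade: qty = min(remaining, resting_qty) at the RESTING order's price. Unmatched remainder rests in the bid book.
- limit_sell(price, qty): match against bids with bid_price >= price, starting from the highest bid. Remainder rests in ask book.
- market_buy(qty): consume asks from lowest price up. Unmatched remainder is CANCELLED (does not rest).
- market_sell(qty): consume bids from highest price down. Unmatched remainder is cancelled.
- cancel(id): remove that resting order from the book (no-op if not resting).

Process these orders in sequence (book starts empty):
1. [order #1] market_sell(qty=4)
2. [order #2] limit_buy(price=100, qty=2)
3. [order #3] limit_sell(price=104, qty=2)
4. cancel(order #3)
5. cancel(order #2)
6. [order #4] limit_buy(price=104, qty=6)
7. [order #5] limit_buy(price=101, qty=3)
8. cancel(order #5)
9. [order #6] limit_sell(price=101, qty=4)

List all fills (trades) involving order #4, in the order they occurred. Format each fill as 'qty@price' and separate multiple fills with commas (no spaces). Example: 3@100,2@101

Answer: 4@104

Derivation:
After op 1 [order #1] market_sell(qty=4): fills=none; bids=[-] asks=[-]
After op 2 [order #2] limit_buy(price=100, qty=2): fills=none; bids=[#2:2@100] asks=[-]
After op 3 [order #3] limit_sell(price=104, qty=2): fills=none; bids=[#2:2@100] asks=[#3:2@104]
After op 4 cancel(order #3): fills=none; bids=[#2:2@100] asks=[-]
After op 5 cancel(order #2): fills=none; bids=[-] asks=[-]
After op 6 [order #4] limit_buy(price=104, qty=6): fills=none; bids=[#4:6@104] asks=[-]
After op 7 [order #5] limit_buy(price=101, qty=3): fills=none; bids=[#4:6@104 #5:3@101] asks=[-]
After op 8 cancel(order #5): fills=none; bids=[#4:6@104] asks=[-]
After op 9 [order #6] limit_sell(price=101, qty=4): fills=#4x#6:4@104; bids=[#4:2@104] asks=[-]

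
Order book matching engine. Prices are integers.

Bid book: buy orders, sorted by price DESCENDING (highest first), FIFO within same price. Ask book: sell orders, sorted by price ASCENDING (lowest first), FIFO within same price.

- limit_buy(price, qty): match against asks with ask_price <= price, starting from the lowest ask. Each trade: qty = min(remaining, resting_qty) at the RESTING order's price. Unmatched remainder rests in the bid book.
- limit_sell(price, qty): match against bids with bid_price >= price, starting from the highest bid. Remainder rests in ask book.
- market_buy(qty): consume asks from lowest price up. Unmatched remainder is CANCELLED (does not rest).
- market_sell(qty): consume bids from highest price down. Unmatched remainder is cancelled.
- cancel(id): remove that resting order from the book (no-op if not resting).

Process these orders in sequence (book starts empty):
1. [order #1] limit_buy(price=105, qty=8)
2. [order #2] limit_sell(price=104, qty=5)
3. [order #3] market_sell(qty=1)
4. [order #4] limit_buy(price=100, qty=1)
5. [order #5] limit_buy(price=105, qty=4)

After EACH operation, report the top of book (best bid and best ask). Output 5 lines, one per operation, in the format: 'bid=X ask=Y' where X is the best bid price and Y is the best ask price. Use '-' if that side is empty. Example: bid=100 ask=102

Answer: bid=105 ask=-
bid=105 ask=-
bid=105 ask=-
bid=105 ask=-
bid=105 ask=-

Derivation:
After op 1 [order #1] limit_buy(price=105, qty=8): fills=none; bids=[#1:8@105] asks=[-]
After op 2 [order #2] limit_sell(price=104, qty=5): fills=#1x#2:5@105; bids=[#1:3@105] asks=[-]
After op 3 [order #3] market_sell(qty=1): fills=#1x#3:1@105; bids=[#1:2@105] asks=[-]
After op 4 [order #4] limit_buy(price=100, qty=1): fills=none; bids=[#1:2@105 #4:1@100] asks=[-]
After op 5 [order #5] limit_buy(price=105, qty=4): fills=none; bids=[#1:2@105 #5:4@105 #4:1@100] asks=[-]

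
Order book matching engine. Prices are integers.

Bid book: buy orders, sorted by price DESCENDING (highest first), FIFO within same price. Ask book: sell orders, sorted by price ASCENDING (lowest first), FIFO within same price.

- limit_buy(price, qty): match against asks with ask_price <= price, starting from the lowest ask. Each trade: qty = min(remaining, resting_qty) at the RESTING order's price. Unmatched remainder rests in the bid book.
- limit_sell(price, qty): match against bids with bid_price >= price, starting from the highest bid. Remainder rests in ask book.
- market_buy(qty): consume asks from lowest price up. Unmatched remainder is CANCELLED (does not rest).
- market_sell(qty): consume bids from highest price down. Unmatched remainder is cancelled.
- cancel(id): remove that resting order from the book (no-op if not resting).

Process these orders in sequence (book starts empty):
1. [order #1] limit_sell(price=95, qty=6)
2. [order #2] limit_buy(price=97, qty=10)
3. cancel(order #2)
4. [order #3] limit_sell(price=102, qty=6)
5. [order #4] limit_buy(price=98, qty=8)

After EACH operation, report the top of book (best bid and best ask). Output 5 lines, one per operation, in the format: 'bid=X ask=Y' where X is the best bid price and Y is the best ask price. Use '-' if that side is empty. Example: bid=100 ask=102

Answer: bid=- ask=95
bid=97 ask=-
bid=- ask=-
bid=- ask=102
bid=98 ask=102

Derivation:
After op 1 [order #1] limit_sell(price=95, qty=6): fills=none; bids=[-] asks=[#1:6@95]
After op 2 [order #2] limit_buy(price=97, qty=10): fills=#2x#1:6@95; bids=[#2:4@97] asks=[-]
After op 3 cancel(order #2): fills=none; bids=[-] asks=[-]
After op 4 [order #3] limit_sell(price=102, qty=6): fills=none; bids=[-] asks=[#3:6@102]
After op 5 [order #4] limit_buy(price=98, qty=8): fills=none; bids=[#4:8@98] asks=[#3:6@102]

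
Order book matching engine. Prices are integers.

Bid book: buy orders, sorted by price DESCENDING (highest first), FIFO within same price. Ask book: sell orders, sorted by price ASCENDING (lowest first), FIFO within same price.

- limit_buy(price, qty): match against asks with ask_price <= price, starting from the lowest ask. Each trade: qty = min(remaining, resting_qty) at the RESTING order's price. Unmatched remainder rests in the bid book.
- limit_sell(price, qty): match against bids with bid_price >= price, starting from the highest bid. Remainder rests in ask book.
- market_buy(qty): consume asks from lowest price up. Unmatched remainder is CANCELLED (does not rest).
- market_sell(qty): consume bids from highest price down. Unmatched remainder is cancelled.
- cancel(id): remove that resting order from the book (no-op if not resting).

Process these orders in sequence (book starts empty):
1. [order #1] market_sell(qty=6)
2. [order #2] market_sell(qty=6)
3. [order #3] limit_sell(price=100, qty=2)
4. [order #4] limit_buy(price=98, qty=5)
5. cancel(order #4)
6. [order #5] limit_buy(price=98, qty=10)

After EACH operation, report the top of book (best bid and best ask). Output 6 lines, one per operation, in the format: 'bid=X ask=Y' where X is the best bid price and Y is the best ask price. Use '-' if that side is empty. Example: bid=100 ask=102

After op 1 [order #1] market_sell(qty=6): fills=none; bids=[-] asks=[-]
After op 2 [order #2] market_sell(qty=6): fills=none; bids=[-] asks=[-]
After op 3 [order #3] limit_sell(price=100, qty=2): fills=none; bids=[-] asks=[#3:2@100]
After op 4 [order #4] limit_buy(price=98, qty=5): fills=none; bids=[#4:5@98] asks=[#3:2@100]
After op 5 cancel(order #4): fills=none; bids=[-] asks=[#3:2@100]
After op 6 [order #5] limit_buy(price=98, qty=10): fills=none; bids=[#5:10@98] asks=[#3:2@100]

Answer: bid=- ask=-
bid=- ask=-
bid=- ask=100
bid=98 ask=100
bid=- ask=100
bid=98 ask=100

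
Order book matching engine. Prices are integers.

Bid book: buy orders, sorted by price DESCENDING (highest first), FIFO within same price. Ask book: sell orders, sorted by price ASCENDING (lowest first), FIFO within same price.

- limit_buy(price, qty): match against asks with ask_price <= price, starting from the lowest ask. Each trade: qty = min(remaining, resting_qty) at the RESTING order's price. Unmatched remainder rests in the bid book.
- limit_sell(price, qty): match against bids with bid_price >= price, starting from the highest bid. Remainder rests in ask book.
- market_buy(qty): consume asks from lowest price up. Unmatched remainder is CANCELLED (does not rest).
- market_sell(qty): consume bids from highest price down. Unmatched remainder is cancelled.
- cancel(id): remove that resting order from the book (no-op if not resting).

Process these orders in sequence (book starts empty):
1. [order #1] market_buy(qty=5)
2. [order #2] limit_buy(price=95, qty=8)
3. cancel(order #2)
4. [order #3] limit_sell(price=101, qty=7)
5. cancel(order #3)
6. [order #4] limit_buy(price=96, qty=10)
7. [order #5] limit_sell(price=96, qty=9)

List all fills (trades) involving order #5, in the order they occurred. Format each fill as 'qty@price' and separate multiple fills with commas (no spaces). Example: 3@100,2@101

Answer: 9@96

Derivation:
After op 1 [order #1] market_buy(qty=5): fills=none; bids=[-] asks=[-]
After op 2 [order #2] limit_buy(price=95, qty=8): fills=none; bids=[#2:8@95] asks=[-]
After op 3 cancel(order #2): fills=none; bids=[-] asks=[-]
After op 4 [order #3] limit_sell(price=101, qty=7): fills=none; bids=[-] asks=[#3:7@101]
After op 5 cancel(order #3): fills=none; bids=[-] asks=[-]
After op 6 [order #4] limit_buy(price=96, qty=10): fills=none; bids=[#4:10@96] asks=[-]
After op 7 [order #5] limit_sell(price=96, qty=9): fills=#4x#5:9@96; bids=[#4:1@96] asks=[-]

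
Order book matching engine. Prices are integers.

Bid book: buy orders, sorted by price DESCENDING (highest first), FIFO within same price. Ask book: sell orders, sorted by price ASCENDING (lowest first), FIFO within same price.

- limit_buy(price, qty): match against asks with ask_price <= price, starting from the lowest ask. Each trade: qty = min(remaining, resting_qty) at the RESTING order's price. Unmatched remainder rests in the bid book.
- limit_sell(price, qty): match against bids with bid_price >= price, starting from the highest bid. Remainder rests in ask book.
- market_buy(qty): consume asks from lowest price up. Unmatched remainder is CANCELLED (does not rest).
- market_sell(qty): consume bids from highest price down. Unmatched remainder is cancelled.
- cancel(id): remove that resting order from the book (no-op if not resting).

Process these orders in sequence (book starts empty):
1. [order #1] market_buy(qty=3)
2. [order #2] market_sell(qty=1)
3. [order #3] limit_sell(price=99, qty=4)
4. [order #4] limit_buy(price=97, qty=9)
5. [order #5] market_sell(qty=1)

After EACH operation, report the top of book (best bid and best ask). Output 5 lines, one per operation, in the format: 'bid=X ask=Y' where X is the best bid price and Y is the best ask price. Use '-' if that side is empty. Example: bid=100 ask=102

Answer: bid=- ask=-
bid=- ask=-
bid=- ask=99
bid=97 ask=99
bid=97 ask=99

Derivation:
After op 1 [order #1] market_buy(qty=3): fills=none; bids=[-] asks=[-]
After op 2 [order #2] market_sell(qty=1): fills=none; bids=[-] asks=[-]
After op 3 [order #3] limit_sell(price=99, qty=4): fills=none; bids=[-] asks=[#3:4@99]
After op 4 [order #4] limit_buy(price=97, qty=9): fills=none; bids=[#4:9@97] asks=[#3:4@99]
After op 5 [order #5] market_sell(qty=1): fills=#4x#5:1@97; bids=[#4:8@97] asks=[#3:4@99]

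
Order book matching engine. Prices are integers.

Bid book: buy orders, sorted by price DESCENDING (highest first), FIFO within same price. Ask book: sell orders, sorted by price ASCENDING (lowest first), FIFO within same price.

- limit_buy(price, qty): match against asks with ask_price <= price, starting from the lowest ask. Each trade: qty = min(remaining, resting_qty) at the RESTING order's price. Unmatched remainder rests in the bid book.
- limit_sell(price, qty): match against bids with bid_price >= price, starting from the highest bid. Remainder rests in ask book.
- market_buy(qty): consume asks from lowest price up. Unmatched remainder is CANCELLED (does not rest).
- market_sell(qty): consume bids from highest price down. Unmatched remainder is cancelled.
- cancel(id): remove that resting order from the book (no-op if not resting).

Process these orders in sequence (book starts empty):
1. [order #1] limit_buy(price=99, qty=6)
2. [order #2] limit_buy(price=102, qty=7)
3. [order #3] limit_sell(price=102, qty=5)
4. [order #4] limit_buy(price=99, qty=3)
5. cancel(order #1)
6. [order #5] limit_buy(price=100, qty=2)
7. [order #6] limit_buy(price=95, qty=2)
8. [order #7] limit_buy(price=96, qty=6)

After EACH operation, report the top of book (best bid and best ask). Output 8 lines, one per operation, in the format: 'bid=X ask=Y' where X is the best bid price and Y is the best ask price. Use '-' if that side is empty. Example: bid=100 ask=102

After op 1 [order #1] limit_buy(price=99, qty=6): fills=none; bids=[#1:6@99] asks=[-]
After op 2 [order #2] limit_buy(price=102, qty=7): fills=none; bids=[#2:7@102 #1:6@99] asks=[-]
After op 3 [order #3] limit_sell(price=102, qty=5): fills=#2x#3:5@102; bids=[#2:2@102 #1:6@99] asks=[-]
After op 4 [order #4] limit_buy(price=99, qty=3): fills=none; bids=[#2:2@102 #1:6@99 #4:3@99] asks=[-]
After op 5 cancel(order #1): fills=none; bids=[#2:2@102 #4:3@99] asks=[-]
After op 6 [order #5] limit_buy(price=100, qty=2): fills=none; bids=[#2:2@102 #5:2@100 #4:3@99] asks=[-]
After op 7 [order #6] limit_buy(price=95, qty=2): fills=none; bids=[#2:2@102 #5:2@100 #4:3@99 #6:2@95] asks=[-]
After op 8 [order #7] limit_buy(price=96, qty=6): fills=none; bids=[#2:2@102 #5:2@100 #4:3@99 #7:6@96 #6:2@95] asks=[-]

Answer: bid=99 ask=-
bid=102 ask=-
bid=102 ask=-
bid=102 ask=-
bid=102 ask=-
bid=102 ask=-
bid=102 ask=-
bid=102 ask=-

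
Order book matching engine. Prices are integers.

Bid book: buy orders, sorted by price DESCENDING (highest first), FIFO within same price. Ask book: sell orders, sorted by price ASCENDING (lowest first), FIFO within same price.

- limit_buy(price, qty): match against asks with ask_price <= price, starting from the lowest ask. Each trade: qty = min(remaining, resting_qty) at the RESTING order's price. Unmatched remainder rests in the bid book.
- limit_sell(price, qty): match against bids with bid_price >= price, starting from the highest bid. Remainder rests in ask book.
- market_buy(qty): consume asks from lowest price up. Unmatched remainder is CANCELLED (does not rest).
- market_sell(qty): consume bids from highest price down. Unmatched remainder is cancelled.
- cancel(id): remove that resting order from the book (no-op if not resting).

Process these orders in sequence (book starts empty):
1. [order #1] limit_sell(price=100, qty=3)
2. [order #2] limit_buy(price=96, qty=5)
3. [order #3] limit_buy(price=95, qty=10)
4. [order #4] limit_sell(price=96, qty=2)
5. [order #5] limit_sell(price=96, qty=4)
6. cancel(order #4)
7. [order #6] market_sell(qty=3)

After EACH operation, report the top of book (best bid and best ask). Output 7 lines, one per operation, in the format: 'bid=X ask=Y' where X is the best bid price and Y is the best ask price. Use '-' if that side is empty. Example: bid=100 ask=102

Answer: bid=- ask=100
bid=96 ask=100
bid=96 ask=100
bid=96 ask=100
bid=95 ask=96
bid=95 ask=96
bid=95 ask=96

Derivation:
After op 1 [order #1] limit_sell(price=100, qty=3): fills=none; bids=[-] asks=[#1:3@100]
After op 2 [order #2] limit_buy(price=96, qty=5): fills=none; bids=[#2:5@96] asks=[#1:3@100]
After op 3 [order #3] limit_buy(price=95, qty=10): fills=none; bids=[#2:5@96 #3:10@95] asks=[#1:3@100]
After op 4 [order #4] limit_sell(price=96, qty=2): fills=#2x#4:2@96; bids=[#2:3@96 #3:10@95] asks=[#1:3@100]
After op 5 [order #5] limit_sell(price=96, qty=4): fills=#2x#5:3@96; bids=[#3:10@95] asks=[#5:1@96 #1:3@100]
After op 6 cancel(order #4): fills=none; bids=[#3:10@95] asks=[#5:1@96 #1:3@100]
After op 7 [order #6] market_sell(qty=3): fills=#3x#6:3@95; bids=[#3:7@95] asks=[#5:1@96 #1:3@100]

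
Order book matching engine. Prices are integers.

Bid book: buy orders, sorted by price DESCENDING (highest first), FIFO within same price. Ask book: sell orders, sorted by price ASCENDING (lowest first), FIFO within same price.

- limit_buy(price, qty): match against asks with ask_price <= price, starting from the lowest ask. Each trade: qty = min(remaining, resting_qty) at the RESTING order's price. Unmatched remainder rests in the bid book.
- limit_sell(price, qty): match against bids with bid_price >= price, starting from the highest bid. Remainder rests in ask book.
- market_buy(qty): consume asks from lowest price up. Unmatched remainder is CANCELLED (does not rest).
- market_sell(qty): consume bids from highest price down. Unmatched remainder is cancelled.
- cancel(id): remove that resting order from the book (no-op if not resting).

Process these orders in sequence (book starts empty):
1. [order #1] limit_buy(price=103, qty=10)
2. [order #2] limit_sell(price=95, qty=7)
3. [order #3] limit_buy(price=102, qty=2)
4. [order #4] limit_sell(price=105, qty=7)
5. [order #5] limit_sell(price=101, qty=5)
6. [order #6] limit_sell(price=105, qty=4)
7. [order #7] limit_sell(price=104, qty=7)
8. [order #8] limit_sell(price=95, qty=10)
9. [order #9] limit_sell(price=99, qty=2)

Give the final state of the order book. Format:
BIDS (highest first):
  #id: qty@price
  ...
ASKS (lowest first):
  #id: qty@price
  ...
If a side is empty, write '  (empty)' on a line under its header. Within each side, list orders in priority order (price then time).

After op 1 [order #1] limit_buy(price=103, qty=10): fills=none; bids=[#1:10@103] asks=[-]
After op 2 [order #2] limit_sell(price=95, qty=7): fills=#1x#2:7@103; bids=[#1:3@103] asks=[-]
After op 3 [order #3] limit_buy(price=102, qty=2): fills=none; bids=[#1:3@103 #3:2@102] asks=[-]
After op 4 [order #4] limit_sell(price=105, qty=7): fills=none; bids=[#1:3@103 #3:2@102] asks=[#4:7@105]
After op 5 [order #5] limit_sell(price=101, qty=5): fills=#1x#5:3@103 #3x#5:2@102; bids=[-] asks=[#4:7@105]
After op 6 [order #6] limit_sell(price=105, qty=4): fills=none; bids=[-] asks=[#4:7@105 #6:4@105]
After op 7 [order #7] limit_sell(price=104, qty=7): fills=none; bids=[-] asks=[#7:7@104 #4:7@105 #6:4@105]
After op 8 [order #8] limit_sell(price=95, qty=10): fills=none; bids=[-] asks=[#8:10@95 #7:7@104 #4:7@105 #6:4@105]
After op 9 [order #9] limit_sell(price=99, qty=2): fills=none; bids=[-] asks=[#8:10@95 #9:2@99 #7:7@104 #4:7@105 #6:4@105]

Answer: BIDS (highest first):
  (empty)
ASKS (lowest first):
  #8: 10@95
  #9: 2@99
  #7: 7@104
  #4: 7@105
  #6: 4@105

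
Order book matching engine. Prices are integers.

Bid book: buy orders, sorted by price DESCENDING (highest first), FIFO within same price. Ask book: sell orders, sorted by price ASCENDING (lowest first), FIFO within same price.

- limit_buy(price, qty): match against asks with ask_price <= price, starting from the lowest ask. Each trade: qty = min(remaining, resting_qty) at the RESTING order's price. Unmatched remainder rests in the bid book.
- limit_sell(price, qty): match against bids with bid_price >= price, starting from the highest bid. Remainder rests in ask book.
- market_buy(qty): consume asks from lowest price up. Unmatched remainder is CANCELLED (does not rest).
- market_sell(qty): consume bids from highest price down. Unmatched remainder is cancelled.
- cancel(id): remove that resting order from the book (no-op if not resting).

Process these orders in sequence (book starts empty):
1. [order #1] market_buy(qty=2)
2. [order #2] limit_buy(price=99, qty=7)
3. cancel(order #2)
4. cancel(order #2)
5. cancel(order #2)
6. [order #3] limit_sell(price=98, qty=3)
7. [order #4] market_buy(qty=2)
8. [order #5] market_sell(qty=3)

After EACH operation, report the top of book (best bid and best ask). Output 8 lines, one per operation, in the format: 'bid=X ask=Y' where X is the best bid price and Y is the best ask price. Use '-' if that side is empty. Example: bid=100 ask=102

Answer: bid=- ask=-
bid=99 ask=-
bid=- ask=-
bid=- ask=-
bid=- ask=-
bid=- ask=98
bid=- ask=98
bid=- ask=98

Derivation:
After op 1 [order #1] market_buy(qty=2): fills=none; bids=[-] asks=[-]
After op 2 [order #2] limit_buy(price=99, qty=7): fills=none; bids=[#2:7@99] asks=[-]
After op 3 cancel(order #2): fills=none; bids=[-] asks=[-]
After op 4 cancel(order #2): fills=none; bids=[-] asks=[-]
After op 5 cancel(order #2): fills=none; bids=[-] asks=[-]
After op 6 [order #3] limit_sell(price=98, qty=3): fills=none; bids=[-] asks=[#3:3@98]
After op 7 [order #4] market_buy(qty=2): fills=#4x#3:2@98; bids=[-] asks=[#3:1@98]
After op 8 [order #5] market_sell(qty=3): fills=none; bids=[-] asks=[#3:1@98]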